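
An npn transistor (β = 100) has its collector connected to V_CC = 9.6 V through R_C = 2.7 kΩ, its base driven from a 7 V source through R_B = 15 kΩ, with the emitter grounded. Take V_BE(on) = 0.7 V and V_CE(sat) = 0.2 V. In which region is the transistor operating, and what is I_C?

Assume active: I_B = (7 − 0.7)/15 = 0.42 mA, giving I_C = β·I_B = 42 mA.
But then V_CE = 9.6 − 42×2.7 = -104 V < V_CE(sat) = 0.2 V — impossible in the active region.
So the transistor is saturated. With V_CE = 0.2 V, I_C = (V_CC − 0.2)/R_C = 9.4/2.7 = 3.48 mA.
Check: β·I_B = 42 mA > I_C = 3.48 mA, confirming saturation.

saturation; I_C ≈ 3.5 mA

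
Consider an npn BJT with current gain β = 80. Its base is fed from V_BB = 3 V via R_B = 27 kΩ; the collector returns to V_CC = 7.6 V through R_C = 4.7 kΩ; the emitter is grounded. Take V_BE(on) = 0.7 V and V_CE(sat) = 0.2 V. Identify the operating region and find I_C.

saturation; I_C ≈ 1.6 mA

Assume active: I_B = (3 − 0.7)/27 = 0.0852 mA, giving I_C = β·I_B = 6.81 mA.
But then V_CE = 7.6 − 6.81×4.7 = -24.4 V < V_CE(sat) = 0.2 V — impossible in the active region.
So the transistor is saturated. With V_CE = 0.2 V, I_C = (V_CC − 0.2)/R_C = 7.4/4.7 = 1.57 mA.
Check: β·I_B = 6.81 mA > I_C = 1.57 mA, confirming saturation.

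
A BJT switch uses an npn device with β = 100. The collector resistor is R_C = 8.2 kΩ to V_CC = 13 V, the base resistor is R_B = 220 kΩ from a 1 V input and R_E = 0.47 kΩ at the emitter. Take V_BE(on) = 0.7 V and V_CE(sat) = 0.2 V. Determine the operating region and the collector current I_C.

active; I_C ≈ 0.11 mA

Assume active. Base-emitter loop: I_B = (V_BB − V_BE)/(R_B + (β+1)R_E) = (1 − 0.7)/(220 + 101×0.47) = 0.00112 mA.
I_C = β·I_B = 100×0.00112 = 0.112 mA.
V_CE = V_CC − I_C·R_C − I_E·R_E = 13 − 0.112×8.2 − 0.113×0.47 = 12 V > V_CE(sat), so the active-region assumption holds.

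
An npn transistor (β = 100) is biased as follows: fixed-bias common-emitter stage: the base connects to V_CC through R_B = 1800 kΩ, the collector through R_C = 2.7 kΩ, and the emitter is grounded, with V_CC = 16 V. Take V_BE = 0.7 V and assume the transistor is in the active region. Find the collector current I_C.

Base loop: V_CC = I_B·R_B + V_BE, so I_B = (16 − 0.7)/1800 kΩ = 0.0085 mA.
In the active region I_C = β·I_B = 100 × 0.0085 = 0.85 mA.
Collector loop: V_CE = V_CC − I_C·R_C = 16 − 0.85×2.7 = 13.7 V.
Since V_CE = 13.7 V > V_CE(sat) ≈ 0.2 V, the transistor is in the active region as assumed.

I_C ≈ 0.85 mA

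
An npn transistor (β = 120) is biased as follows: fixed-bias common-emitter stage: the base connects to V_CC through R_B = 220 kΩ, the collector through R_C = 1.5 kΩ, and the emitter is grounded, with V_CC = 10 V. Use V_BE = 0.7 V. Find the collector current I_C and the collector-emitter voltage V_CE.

Base loop: V_CC = I_B·R_B + V_BE, so I_B = (10 − 0.7)/220 kΩ = 0.0423 mA.
In the active region I_C = β·I_B = 120 × 0.0423 = 5.07 mA.
Collector loop: V_CE = V_CC − I_C·R_C = 10 − 5.07×1.5 = 2.39 V.
Since V_CE = 2.39 V > V_CE(sat) ≈ 0.2 V, the transistor is in the active region as assumed.

I_C ≈ 5.1 mA, V_CE ≈ 2.4 V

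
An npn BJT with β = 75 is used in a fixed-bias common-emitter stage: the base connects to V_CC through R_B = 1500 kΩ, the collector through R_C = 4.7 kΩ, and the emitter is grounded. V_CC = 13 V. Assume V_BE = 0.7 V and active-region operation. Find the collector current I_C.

I_C ≈ 0.62 mA

Base loop: V_CC = I_B·R_B + V_BE, so I_B = (13 − 0.7)/1500 kΩ = 0.0082 mA.
In the active region I_C = β·I_B = 75 × 0.0082 = 0.615 mA.
Collector loop: V_CE = V_CC − I_C·R_C = 13 − 0.615×4.7 = 10.1 V.
Since V_CE = 10.1 V > V_CE(sat) ≈ 0.2 V, the transistor is in the active region as assumed.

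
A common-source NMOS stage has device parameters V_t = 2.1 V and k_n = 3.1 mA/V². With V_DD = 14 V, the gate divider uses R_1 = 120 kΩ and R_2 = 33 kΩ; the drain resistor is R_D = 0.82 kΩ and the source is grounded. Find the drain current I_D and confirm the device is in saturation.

I_D ≈ 1.3 mA

V_G = V_DD·R_2/(R_1+R_2) = 14×33/153 = 3.02 V. With the source grounded, V_GS = V_G = 3.02 V.
Assume saturation: I_D = (k_n/2)(V_GS − V_t)² = (3.1/2)×(3.02 − 2.1)² = 1.55×0.92² = 1.31 mA.
V_DS = V_DD − I_D·R_D = 14 − 1.31×0.82 = 12.9 V.
Saturation requires V_DS ≥ V_GS − V_t = 0.92 V; 12.9 ≥ 0.92 ✓.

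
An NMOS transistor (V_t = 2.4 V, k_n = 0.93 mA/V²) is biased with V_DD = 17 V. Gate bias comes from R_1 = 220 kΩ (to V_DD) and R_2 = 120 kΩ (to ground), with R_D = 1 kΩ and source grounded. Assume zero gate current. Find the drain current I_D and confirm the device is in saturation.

I_D ≈ 6 mA

V_G = V_DD·R_2/(R_1+R_2) = 17×120/340 = 6 V. With the source grounded, V_GS = V_G = 6 V.
Assume saturation: I_D = (k_n/2)(V_GS − V_t)² = (0.93/2)×(6 − 2.4)² = 0.465×3.6² = 6.03 mA.
V_DS = V_DD − I_D·R_D = 17 − 6.03×1 = 11 V.
Saturation requires V_DS ≥ V_GS − V_t = 3.6 V; 11 ≥ 3.6 ✓.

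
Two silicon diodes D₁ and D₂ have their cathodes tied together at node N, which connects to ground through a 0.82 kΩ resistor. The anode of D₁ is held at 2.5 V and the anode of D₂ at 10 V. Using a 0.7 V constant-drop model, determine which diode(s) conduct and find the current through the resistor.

Assume both conduct. Then node N would need to be at both 2.5−0.7 = 1.8 V and 10−0.7 = 9.3 V, which is impossible.
Assume only D₂ conducts: V_N = 10 − 0.7 = 9.3 V, so I_R = 9.3/0.82 = 11.3 mA.
Check D₁: its anode-to-cathode voltage is 2.5 − 9.3 = -6.8 V < 0.7 V, so it is off. The assumption is consistent.

Only D₂ conducts; I_R ≈ 11 mA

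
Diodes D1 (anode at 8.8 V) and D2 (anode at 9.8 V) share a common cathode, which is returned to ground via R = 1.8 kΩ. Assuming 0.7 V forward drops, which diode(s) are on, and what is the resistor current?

Only D2 conducts; I_R ≈ 5.1 mA

Assume both conduct. Then node N would need to be at both 8.8−0.7 = 8.1 V and 9.8−0.7 = 9.1 V, which is impossible.
Assume only D2 conducts: V_N = 9.8 − 0.7 = 9.1 V, so I_R = 9.1/1.8 = 5.06 mA.
Check D1: its anode-to-cathode voltage is 8.8 − 9.1 = -0.3 V < 0.7 V, so it is off. The assumption is consistent.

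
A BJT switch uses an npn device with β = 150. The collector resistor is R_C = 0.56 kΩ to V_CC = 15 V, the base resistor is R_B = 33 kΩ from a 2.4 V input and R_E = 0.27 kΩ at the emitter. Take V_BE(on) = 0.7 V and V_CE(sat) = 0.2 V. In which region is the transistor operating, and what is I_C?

Assume active. Base-emitter loop: I_B = (V_BB − V_BE)/(R_B + (β+1)R_E) = (2.4 − 0.7)/(33 + 151×0.27) = 0.023 mA.
I_C = β·I_B = 150×0.023 = 3.46 mA.
V_CE = V_CC − I_C·R_C − I_E·R_E = 15 − 3.46×0.56 − 3.48×0.27 = 12.1 V > V_CE(sat), so the active-region assumption holds.

active; I_C ≈ 3.5 mA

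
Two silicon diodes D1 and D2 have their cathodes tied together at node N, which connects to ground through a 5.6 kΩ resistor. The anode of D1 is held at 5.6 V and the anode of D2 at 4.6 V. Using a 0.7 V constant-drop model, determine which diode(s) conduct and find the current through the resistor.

Assume both conduct. Then node N would need to be at both 5.6−0.7 = 4.9 V and 4.6−0.7 = 3.9 V, which is impossible.
Assume only D1 conducts: V_N = 5.6 − 0.7 = 4.9 V, so I_R = 4.9/5.6 = 0.875 mA.
Check D2: its anode-to-cathode voltage is 4.6 − 4.9 = -0.3 V < 0.7 V, so it is off. The assumption is consistent.

Only D1 conducts; I_R ≈ 0.88 mA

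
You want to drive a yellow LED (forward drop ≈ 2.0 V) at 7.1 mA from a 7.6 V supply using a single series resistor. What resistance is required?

The resistor drops V_S − V_D = 7.6 − 2.0 = 5.6 V at 7.1 mA.
R = 5.6 V / 7.1 mA = 0.789 kΩ.

R ≈ 0.79 kΩ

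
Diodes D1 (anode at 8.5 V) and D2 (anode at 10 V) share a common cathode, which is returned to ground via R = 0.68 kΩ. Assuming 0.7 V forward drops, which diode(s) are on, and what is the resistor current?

Assume both conduct. Then node N would need to be at both 8.5−0.7 = 7.8 V and 10−0.7 = 9.3 V, which is impossible.
Assume only D2 conducts: V_N = 10 − 0.7 = 9.3 V, so I_R = 9.3/0.68 = 13.7 mA.
Check D1: its anode-to-cathode voltage is 8.5 − 9.3 = -0.8 V < 0.7 V, so it is off. The assumption is consistent.

Only D2 conducts; I_R ≈ 14 mA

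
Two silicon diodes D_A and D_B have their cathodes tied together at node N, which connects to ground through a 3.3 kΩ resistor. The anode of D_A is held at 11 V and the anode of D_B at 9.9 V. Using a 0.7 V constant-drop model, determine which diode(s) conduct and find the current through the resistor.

Only D_A conducts; I_R ≈ 3.1 mA

Assume both conduct. Then node N would need to be at both 11−0.7 = 10.3 V and 9.9−0.7 = 9.2 V, which is impossible.
Assume only D_A conducts: V_N = 11 − 0.7 = 10.3 V, so I_R = 10.3/3.3 = 3.12 mA.
Check D_B: its anode-to-cathode voltage is 9.9 − 10.3 = -0.4 V < 0.7 V, so it is off. The assumption is consistent.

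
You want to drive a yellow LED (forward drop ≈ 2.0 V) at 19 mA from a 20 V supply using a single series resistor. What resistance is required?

The resistor drops V_S − V_D = 20 − 2.0 = 18 V at 19 mA.
R = 18 V / 19 mA = 0.947 kΩ.

R ≈ 0.95 kΩ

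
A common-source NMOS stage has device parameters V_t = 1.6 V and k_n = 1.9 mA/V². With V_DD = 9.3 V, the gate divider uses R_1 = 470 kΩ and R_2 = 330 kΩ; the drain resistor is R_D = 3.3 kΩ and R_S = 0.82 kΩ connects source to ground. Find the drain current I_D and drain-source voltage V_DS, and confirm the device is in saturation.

V_G = V_DD·R_2/(R_1+R_2) = 9.3×330/800 = 3.84 V.
Assume saturation: I_D = (k_n/2)(V_GS − V_t)² with V_GS = V_G − I_D·R_S = 3.84 − 0.82·I_D.
Substituting gives 0.639·I_D² − 4.48·I_D + 4.75 = 0, with roots I_D = 1.3 or 5.72 mA.
The root I_D = 5.72 mA gives V_GS = -0.854 V ≤ V_t, so take I_D = 1.3 mA.
Then V_GS = 2.77 V and V_DS = V_DD − I_D(R_D+R_S) = 9.3 − 1.3×4.12 = 3.94 V.
Saturation requires V_DS ≥ V_GS − V_t = 1.17 V; 3.94 ≥ 1.17 ✓.

I_D ≈ 1.3 mA, V_DS ≈ 3.9 V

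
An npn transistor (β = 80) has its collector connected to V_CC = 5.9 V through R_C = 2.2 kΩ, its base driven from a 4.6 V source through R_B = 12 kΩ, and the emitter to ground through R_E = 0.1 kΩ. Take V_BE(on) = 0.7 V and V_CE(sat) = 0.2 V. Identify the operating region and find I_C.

saturation; I_C ≈ 2.5 mA

Assume active: I_B = (4.6 − 0.7)/(12 + 81×0.1) = 0.194 mA, I_C = β·I_B = 15.5 mA.
Then V_CE = 5.9 − 15.5×2.2 − 15.7×0.1 = -29.8 V < 0.2 V — the active assumption fails.
Re-solve with V_CE = 0.2 V. KCL at the emitter: V_E/R_E = (V_BB−0.7−V_E)/R_B + (V_CC−0.2−V_E)/R_C, giving V_E = 0.277 V.
I_C = (V_CC − 0.2 − V_E)/R_C = (5.7 − 0.277)/2.2 = 2.47 mA.
Check: I_B = (3.9 − 0.277)/12 = 0.302 mA, and β·I_B = 24.2 mA > I_C, confirming saturation.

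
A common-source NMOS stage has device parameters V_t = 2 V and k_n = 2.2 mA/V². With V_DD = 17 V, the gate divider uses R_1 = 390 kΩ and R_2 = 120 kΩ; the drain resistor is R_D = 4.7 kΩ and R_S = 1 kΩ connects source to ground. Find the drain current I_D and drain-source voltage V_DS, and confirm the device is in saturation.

I_D ≈ 1 mA, V_DS ≈ 11 V

V_G = V_DD·R_2/(R_1+R_2) = 17×120/510 = 4 V.
Assume saturation: I_D = (k_n/2)(V_GS − V_t)² with V_GS = V_G − I_D·R_S = 4 − 1·I_D.
Substituting gives 1.1·I_D² − 5.4·I_D + 4.4 = 0, with roots I_D = 1.03 or 3.88 mA.
The root I_D = 3.88 mA gives V_GS = 0.123 V ≤ V_t, so take I_D = 1.03 mA.
Then V_GS = 2.97 V and V_DS = V_DD − I_D(R_D+R_S) = 17 − 1.03×5.7 = 11.1 V.
Saturation requires V_DS ≥ V_GS − V_t = 0.968 V; 11.1 ≥ 0.968 ✓.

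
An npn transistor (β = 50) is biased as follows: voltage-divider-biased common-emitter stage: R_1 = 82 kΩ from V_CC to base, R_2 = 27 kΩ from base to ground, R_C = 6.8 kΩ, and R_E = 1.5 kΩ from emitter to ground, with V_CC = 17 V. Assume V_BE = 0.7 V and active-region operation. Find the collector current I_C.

Thevenize the base divider: V_Th = V_CC·R_2/(R_1+R_2) = 17×27/109 = 4.21 V, R_Th = R_1‖R_2 = 20.3 kΩ.
Base-emitter loop: V_Th = I_B·R_Th + V_BE + (β+1)I_B·R_E, so I_B = (4.21 − 0.7) / (20.3 + 51×1.5) = 0.0363 mA.
I_C = β·I_B = 50×0.0363 = 1.81 mA, and I_E = (β+1)I_B = 1.85 mA.
V_CE = V_CC − I_C·R_C − I_E·R_E = 17 − 1.81×6.8 − 1.85×1.5 = 1.9 V.
V_CE = 1.9 V > 0.2 V confirms active-region operation.

I_C ≈ 1.8 mA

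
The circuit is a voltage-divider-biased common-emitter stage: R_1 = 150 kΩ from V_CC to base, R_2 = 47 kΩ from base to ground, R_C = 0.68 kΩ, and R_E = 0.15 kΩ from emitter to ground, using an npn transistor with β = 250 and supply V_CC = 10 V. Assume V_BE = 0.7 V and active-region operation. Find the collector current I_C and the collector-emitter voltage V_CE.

Thevenize the base divider: V_Th = V_CC·R_2/(R_1+R_2) = 10×47/197 = 2.39 V, R_Th = R_1‖R_2 = 35.8 kΩ.
Base-emitter loop: V_Th = I_B·R_Th + V_BE + (β+1)I_B·R_E, so I_B = (2.39 − 0.7) / (35.8 + 251×0.15) = 0.023 mA.
I_C = β·I_B = 250×0.023 = 5.74 mA, and I_E = (β+1)I_B = 5.76 mA.
V_CE = V_CC − I_C·R_C − I_E·R_E = 10 − 5.74×0.68 − 5.76×0.15 = 5.23 V.
V_CE = 5.23 V > 0.2 V confirms active-region operation.

I_C ≈ 5.7 mA, V_CE ≈ 5.2 V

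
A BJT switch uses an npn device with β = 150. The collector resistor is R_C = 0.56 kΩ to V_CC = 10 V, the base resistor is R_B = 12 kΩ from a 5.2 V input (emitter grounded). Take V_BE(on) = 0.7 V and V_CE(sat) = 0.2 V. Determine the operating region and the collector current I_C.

saturation; I_C ≈ 18 mA

Assume active: I_B = (5.2 − 0.7)/12 = 0.375 mA, giving I_C = β·I_B = 56.2 mA.
But then V_CE = 10 − 56.2×0.56 = -21.5 V < V_CE(sat) = 0.2 V — impossible in the active region.
So the transistor is saturated. With V_CE = 0.2 V, I_C = (V_CC − 0.2)/R_C = 9.8/0.56 = 17.5 mA.
Check: β·I_B = 56.2 mA > I_C = 17.5 mA, confirming saturation.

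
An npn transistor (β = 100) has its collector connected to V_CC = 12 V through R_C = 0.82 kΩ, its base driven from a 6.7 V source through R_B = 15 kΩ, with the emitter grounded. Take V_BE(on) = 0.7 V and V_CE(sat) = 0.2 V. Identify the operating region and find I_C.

Assume active: I_B = (6.7 − 0.7)/15 = 0.4 mA, giving I_C = β·I_B = 40 mA.
But then V_CE = 12 − 40×0.82 = -20.8 V < V_CE(sat) = 0.2 V — impossible in the active region.
So the transistor is saturated. With V_CE = 0.2 V, I_C = (V_CC − 0.2)/R_C = 11.8/0.82 = 14.4 mA.
Check: β·I_B = 40 mA > I_C = 14.4 mA, confirming saturation.

saturation; I_C ≈ 14 mA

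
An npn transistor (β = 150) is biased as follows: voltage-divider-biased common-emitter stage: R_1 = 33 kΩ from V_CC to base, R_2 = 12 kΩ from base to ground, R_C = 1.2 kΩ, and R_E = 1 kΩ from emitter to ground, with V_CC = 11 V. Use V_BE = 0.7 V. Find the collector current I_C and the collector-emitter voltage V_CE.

Thevenize the base divider: V_Th = V_CC·R_2/(R_1+R_2) = 11×12/45 = 2.93 V, R_Th = R_1‖R_2 = 8.8 kΩ.
Base-emitter loop: V_Th = I_B·R_Th + V_BE + (β+1)I_B·R_E, so I_B = (2.93 − 0.7) / (8.8 + 151×1) = 0.014 mA.
I_C = β·I_B = 150×0.014 = 2.1 mA, and I_E = (β+1)I_B = 2.11 mA.
V_CE = V_CC − I_C·R_C − I_E·R_E = 11 − 2.1×1.2 − 2.11×1 = 6.37 V.
V_CE = 6.37 V > 0.2 V confirms active-region operation.

I_C ≈ 2.1 mA, V_CE ≈ 6.4 V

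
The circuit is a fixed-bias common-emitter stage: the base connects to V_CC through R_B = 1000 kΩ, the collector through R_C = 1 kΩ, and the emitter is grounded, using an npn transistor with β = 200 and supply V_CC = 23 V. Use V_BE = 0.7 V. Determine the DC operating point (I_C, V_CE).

I_C ≈ 4.5 mA, V_CE ≈ 19 V

Base loop: V_CC = I_B·R_B + V_BE, so I_B = (23 − 0.7)/1000 kΩ = 0.0223 mA.
In the active region I_C = β·I_B = 200 × 0.0223 = 4.46 mA.
Collector loop: V_CE = V_CC − I_C·R_C = 23 − 4.46×1 = 18.5 V.
Since V_CE = 18.5 V > V_CE(sat) ≈ 0.2 V, the transistor is in the active region as assumed.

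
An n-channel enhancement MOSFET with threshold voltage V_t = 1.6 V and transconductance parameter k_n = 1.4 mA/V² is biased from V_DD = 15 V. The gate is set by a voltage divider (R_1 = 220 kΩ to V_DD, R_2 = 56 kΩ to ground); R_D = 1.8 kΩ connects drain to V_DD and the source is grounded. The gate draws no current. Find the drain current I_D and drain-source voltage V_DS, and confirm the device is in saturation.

V_G = V_DD·R_2/(R_1+R_2) = 15×56/276 = 3.04 V. With the source grounded, V_GS = V_G = 3.04 V.
Assume saturation: I_D = (k_n/2)(V_GS − V_t)² = (1.4/2)×(3.04 − 1.6)² = 0.7×1.44² = 1.46 mA.
V_DS = V_DD − I_D·R_D = 15 − 1.46×1.8 = 12.4 V.
Saturation requires V_DS ≥ V_GS − V_t = 1.44 V; 12.4 ≥ 1.44 ✓.

I_D ≈ 1.5 mA, V_DS ≈ 12 V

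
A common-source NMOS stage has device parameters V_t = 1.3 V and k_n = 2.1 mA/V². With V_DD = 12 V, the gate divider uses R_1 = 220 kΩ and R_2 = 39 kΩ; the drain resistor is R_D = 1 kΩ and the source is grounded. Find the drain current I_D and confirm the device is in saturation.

I_D ≈ 0.27 mA

V_G = V_DD·R_2/(R_1+R_2) = 12×39/259 = 1.81 V. With the source grounded, V_GS = V_G = 1.81 V.
Assume saturation: I_D = (k_n/2)(V_GS − V_t)² = (2.1/2)×(1.81 − 1.3)² = 1.05×0.507² = 0.27 mA.
V_DS = V_DD − I_D·R_D = 12 − 0.27×1 = 11.7 V.
Saturation requires V_DS ≥ V_GS − V_t = 0.507 V; 11.7 ≥ 0.507 ✓.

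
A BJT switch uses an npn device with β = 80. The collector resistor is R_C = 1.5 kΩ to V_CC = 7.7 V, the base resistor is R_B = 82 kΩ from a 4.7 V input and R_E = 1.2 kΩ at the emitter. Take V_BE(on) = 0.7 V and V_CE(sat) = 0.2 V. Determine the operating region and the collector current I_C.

active; I_C ≈ 1.8 mA

Assume active. Base-emitter loop: I_B = (V_BB − V_BE)/(R_B + (β+1)R_E) = (4.7 − 0.7)/(82 + 81×1.2) = 0.0223 mA.
I_C = β·I_B = 80×0.0223 = 1.79 mA.
V_CE = V_CC − I_C·R_C − I_E·R_E = 7.7 − 1.79×1.5 − 1.81×1.2 = 2.85 V > V_CE(sat), so the active-region assumption holds.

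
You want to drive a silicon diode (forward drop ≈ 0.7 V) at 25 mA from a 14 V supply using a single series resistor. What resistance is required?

The resistor drops V_S − V_D = 14 − 0.7 = 13.3 V at 25 mA.
R = 13.3 V / 25 mA = 0.532 kΩ.

R ≈ 0.53 kΩ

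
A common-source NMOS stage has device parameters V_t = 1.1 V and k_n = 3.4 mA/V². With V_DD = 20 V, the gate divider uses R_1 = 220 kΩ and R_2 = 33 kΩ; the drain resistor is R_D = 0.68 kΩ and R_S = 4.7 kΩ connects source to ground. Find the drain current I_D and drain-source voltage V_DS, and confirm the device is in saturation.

I_D ≈ 0.24 mA, V_DS ≈ 19 V

V_G = V_DD·R_2/(R_1+R_2) = 20×33/253 = 2.61 V.
Assume saturation: I_D = (k_n/2)(V_GS − V_t)² with V_GS = V_G − I_D·R_S = 2.61 − 4.7·I_D.
Substituting gives 37.6·I_D² − 25.1·I_D + 3.87 = 0, with roots I_D = 0.241 or 0.428 mA.
The root I_D = 0.428 mA gives V_GS = 0.598 V ≤ V_t, so take I_D = 0.241 mA.
Then V_GS = 1.48 V and V_DS = V_DD − I_D(R_D+R_S) = 20 − 0.241×5.38 = 18.7 V.
Saturation requires V_DS ≥ V_GS − V_t = 0.376 V; 18.7 ≥ 0.376 ✓.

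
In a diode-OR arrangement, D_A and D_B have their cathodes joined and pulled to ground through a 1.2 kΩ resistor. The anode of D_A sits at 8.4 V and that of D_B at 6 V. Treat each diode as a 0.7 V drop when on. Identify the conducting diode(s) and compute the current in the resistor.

Only D_A conducts; I_R ≈ 6.4 mA

Assume both conduct. Then node N would need to be at both 8.4−0.7 = 7.7 V and 6−0.7 = 5.3 V, which is impossible.
Assume only D_A conducts: V_N = 8.4 − 0.7 = 7.7 V, so I_R = 7.7/1.2 = 6.42 mA.
Check D_B: its anode-to-cathode voltage is 6 − 7.7 = -1.7 V < 0.7 V, so it is off. The assumption is consistent.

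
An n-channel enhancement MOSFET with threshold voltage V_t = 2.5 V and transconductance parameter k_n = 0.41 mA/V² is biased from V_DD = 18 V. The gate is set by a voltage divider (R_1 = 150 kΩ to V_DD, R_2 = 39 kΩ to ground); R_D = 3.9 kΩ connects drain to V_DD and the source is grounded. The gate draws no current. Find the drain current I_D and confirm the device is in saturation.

I_D ≈ 0.3 mA

V_G = V_DD·R_2/(R_1+R_2) = 18×39/189 = 3.71 V. With the source grounded, V_GS = V_G = 3.71 V.
Assume saturation: I_D = (k_n/2)(V_GS − V_t)² = (0.41/2)×(3.71 − 2.5)² = 0.205×1.21² = 0.302 mA.
V_DS = V_DD − I_D·R_D = 18 − 0.302×3.9 = 16.8 V.
Saturation requires V_DS ≥ V_GS − V_t = 1.21 V; 16.8 ≥ 1.21 ✓.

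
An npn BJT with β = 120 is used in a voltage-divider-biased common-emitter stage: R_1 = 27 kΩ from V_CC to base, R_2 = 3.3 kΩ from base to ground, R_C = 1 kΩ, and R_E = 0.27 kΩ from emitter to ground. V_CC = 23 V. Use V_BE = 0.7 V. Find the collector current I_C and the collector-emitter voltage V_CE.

Thevenize the base divider: V_Th = V_CC·R_2/(R_1+R_2) = 23×3.3/30.3 = 2.5 V, R_Th = R_1‖R_2 = 2.94 kΩ.
Base-emitter loop: V_Th = I_B·R_Th + V_BE + (β+1)I_B·R_E, so I_B = (2.5 − 0.7) / (2.94 + 121×0.27) = 0.0507 mA.
I_C = β·I_B = 120×0.0507 = 6.08 mA, and I_E = (β+1)I_B = 6.13 mA.
V_CE = V_CC − I_C·R_C − I_E·R_E = 23 − 6.08×1 − 6.13×0.27 = 15.3 V.
V_CE = 15.3 V > 0.2 V confirms active-region operation.

I_C ≈ 6.1 mA, V_CE ≈ 15 V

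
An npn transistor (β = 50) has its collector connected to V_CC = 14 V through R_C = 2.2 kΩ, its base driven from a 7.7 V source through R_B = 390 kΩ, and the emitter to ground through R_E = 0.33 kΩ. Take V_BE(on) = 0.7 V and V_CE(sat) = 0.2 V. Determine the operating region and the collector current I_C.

active; I_C ≈ 0.86 mA

Assume active. Base-emitter loop: I_B = (V_BB − V_BE)/(R_B + (β+1)R_E) = (7.7 − 0.7)/(390 + 51×0.33) = 0.0172 mA.
I_C = β·I_B = 50×0.0172 = 0.86 mA.
V_CE = V_CC − I_C·R_C − I_E·R_E = 14 − 0.86×2.2 − 0.878×0.33 = 11.8 V > V_CE(sat), so the active-region assumption holds.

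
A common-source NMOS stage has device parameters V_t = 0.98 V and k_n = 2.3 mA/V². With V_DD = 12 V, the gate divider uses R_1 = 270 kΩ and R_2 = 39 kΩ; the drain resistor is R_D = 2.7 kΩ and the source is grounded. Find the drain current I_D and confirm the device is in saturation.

V_G = V_DD·R_2/(R_1+R_2) = 12×39/309 = 1.51 V. With the source grounded, V_GS = V_G = 1.51 V.
Assume saturation: I_D = (k_n/2)(V_GS − V_t)² = (2.3/2)×(1.51 − 0.98)² = 1.15×0.535² = 0.329 mA.
V_DS = V_DD − I_D·R_D = 12 − 0.329×2.7 = 11.1 V.
Saturation requires V_DS ≥ V_GS − V_t = 0.535 V; 11.1 ≥ 0.535 ✓.

I_D ≈ 0.33 mA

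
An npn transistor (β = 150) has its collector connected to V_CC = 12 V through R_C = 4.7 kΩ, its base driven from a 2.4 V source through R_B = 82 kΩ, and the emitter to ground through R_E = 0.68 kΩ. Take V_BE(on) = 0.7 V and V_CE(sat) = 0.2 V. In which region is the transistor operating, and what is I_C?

active; I_C ≈ 1.4 mA

Assume active. Base-emitter loop: I_B = (V_BB − V_BE)/(R_B + (β+1)R_E) = (2.4 − 0.7)/(82 + 151×0.68) = 0.00921 mA.
I_C = β·I_B = 150×0.00921 = 1.38 mA.
V_CE = V_CC − I_C·R_C − I_E·R_E = 12 − 1.38×4.7 − 1.39×0.68 = 4.57 V > V_CE(sat), so the active-region assumption holds.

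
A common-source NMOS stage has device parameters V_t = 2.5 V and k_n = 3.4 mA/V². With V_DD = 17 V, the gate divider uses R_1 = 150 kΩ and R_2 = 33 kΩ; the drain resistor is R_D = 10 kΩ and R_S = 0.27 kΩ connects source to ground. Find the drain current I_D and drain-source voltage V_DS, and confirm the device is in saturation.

I_D ≈ 0.37 mA, V_DS ≈ 13 V

V_G = V_DD·R_2/(R_1+R_2) = 17×33/183 = 3.07 V.
Assume saturation: I_D = (k_n/2)(V_GS − V_t)² with V_GS = V_G − I_D·R_S = 3.07 − 0.27·I_D.
Substituting gives 0.124·I_D² − 1.52·I_D + 0.544 = 0, with roots I_D = 0.369 or 11.9 mA.
The root I_D = 11.9 mA gives V_GS = -0.145 V ≤ V_t, so take I_D = 0.369 mA.
Then V_GS = 2.97 V and V_DS = V_DD − I_D(R_D+R_S) = 17 − 0.369×10.3 = 13.2 V.
Saturation requires V_DS ≥ V_GS − V_t = 0.466 V; 13.2 ≥ 0.466 ✓.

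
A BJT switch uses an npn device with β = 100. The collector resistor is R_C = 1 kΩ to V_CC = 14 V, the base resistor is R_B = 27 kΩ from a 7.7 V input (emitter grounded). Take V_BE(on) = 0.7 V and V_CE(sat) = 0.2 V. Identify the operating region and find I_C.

saturation; I_C ≈ 14 mA

Assume active: I_B = (7.7 − 0.7)/27 = 0.259 mA, giving I_C = β·I_B = 25.9 mA.
But then V_CE = 14 − 25.9×1 = -11.9 V < V_CE(sat) = 0.2 V — impossible in the active region.
So the transistor is saturated. With V_CE = 0.2 V, I_C = (V_CC − 0.2)/R_C = 13.8/1 = 13.8 mA.
Check: β·I_B = 25.9 mA > I_C = 13.8 mA, confirming saturation.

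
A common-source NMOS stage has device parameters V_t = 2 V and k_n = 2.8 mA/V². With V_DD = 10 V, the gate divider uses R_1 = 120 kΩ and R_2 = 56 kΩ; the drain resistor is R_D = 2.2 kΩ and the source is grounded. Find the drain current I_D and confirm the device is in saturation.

V_G = V_DD·R_2/(R_1+R_2) = 10×56/176 = 3.18 V. With the source grounded, V_GS = V_G = 3.18 V.
Assume saturation: I_D = (k_n/2)(V_GS − V_t)² = (2.8/2)×(3.18 − 2)² = 1.4×1.18² = 1.96 mA.
V_DS = V_DD − I_D·R_D = 10 − 1.96×2.2 = 5.7 V.
Saturation requires V_DS ≥ V_GS − V_t = 1.18 V; 5.7 ≥ 1.18 ✓.

I_D ≈ 2 mA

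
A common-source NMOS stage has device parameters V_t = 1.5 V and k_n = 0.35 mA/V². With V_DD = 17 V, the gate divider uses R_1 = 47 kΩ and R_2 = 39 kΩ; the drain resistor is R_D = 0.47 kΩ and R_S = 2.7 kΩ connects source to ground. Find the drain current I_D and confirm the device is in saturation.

V_G = V_DD·R_2/(R_1+R_2) = 17×39/86 = 7.71 V.
Assume saturation: I_D = (k_n/2)(V_GS − V_t)² with V_GS = V_G − I_D·R_S = 7.71 − 2.7·I_D.
Substituting gives 1.28·I_D² − 6.87·I_D + 6.75 = 0, with roots I_D = 1.29 or 4.09 mA.
The root I_D = 4.09 mA gives V_GS = -3.33 V ≤ V_t, so take I_D = 1.29 mA.
Then V_GS = 4.22 V and V_DS = V_DD − I_D(R_D+R_S) = 17 − 1.29×3.17 = 12.9 V.
Saturation requires V_DS ≥ V_GS − V_t = 2.72 V; 12.9 ≥ 2.72 ✓.

I_D ≈ 1.3 mA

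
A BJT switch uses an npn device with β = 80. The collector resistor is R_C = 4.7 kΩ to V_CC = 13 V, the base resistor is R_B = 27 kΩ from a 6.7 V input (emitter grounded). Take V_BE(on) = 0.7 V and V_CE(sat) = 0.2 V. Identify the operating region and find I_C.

saturation; I_C ≈ 2.7 mA

Assume active: I_B = (6.7 − 0.7)/27 = 0.222 mA, giving I_C = β·I_B = 17.8 mA.
But then V_CE = 13 − 17.8×4.7 = -70.6 V < V_CE(sat) = 0.2 V — impossible in the active region.
So the transistor is saturated. With V_CE = 0.2 V, I_C = (V_CC − 0.2)/R_C = 12.8/4.7 = 2.72 mA.
Check: β·I_B = 17.8 mA > I_C = 2.72 mA, confirming saturation.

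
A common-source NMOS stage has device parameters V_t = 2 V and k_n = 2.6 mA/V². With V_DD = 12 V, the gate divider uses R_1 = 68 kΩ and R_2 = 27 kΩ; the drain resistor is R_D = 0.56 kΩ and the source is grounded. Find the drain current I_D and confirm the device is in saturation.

V_G = V_DD·R_2/(R_1+R_2) = 12×27/95 = 3.41 V. With the source grounded, V_GS = V_G = 3.41 V.
Assume saturation: I_D = (k_n/2)(V_GS − V_t)² = (2.6/2)×(3.41 − 2)² = 1.3×1.41² = 2.59 mA.
V_DS = V_DD − I_D·R_D = 12 − 2.59×0.56 = 10.6 V.
Saturation requires V_DS ≥ V_GS − V_t = 1.41 V; 10.6 ≥ 1.41 ✓.

I_D ≈ 2.6 mA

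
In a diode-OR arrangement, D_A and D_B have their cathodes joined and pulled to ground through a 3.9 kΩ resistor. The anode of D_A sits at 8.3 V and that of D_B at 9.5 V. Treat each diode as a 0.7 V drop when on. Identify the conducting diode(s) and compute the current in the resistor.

Only D_B conducts; I_R ≈ 2.3 mA

Assume both conduct. Then node N would need to be at both 8.3−0.7 = 7.6 V and 9.5−0.7 = 8.8 V, which is impossible.
Assume only D_B conducts: V_N = 9.5 − 0.7 = 8.8 V, so I_R = 8.8/3.9 = 2.26 mA.
Check D_A: its anode-to-cathode voltage is 8.3 − 8.8 = -0.5 V < 0.7 V, so it is off. The assumption is consistent.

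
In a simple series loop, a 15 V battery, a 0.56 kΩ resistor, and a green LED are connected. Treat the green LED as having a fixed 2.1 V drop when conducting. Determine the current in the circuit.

I ≈ 23 mA

KVL around the loop: 15 = V_D + I·R = 2.1 + I × 0.56 kΩ.
So I = (15 − 2.1) / 0.56 kΩ = 12.9 / 0.56 = 23 mA.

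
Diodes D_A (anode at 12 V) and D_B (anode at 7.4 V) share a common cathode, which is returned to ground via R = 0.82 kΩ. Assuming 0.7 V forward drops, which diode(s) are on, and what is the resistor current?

Assume both conduct. Then node N would need to be at both 12−0.7 = 11.3 V and 7.4−0.7 = 6.7 V, which is impossible.
Assume only D_A conducts: V_N = 12 − 0.7 = 11.3 V, so I_R = 11.3/0.82 = 13.8 mA.
Check D_B: its anode-to-cathode voltage is 7.4 − 11.3 = -3.9 V < 0.7 V, so it is off. The assumption is consistent.

Only D_A conducts; I_R ≈ 14 mA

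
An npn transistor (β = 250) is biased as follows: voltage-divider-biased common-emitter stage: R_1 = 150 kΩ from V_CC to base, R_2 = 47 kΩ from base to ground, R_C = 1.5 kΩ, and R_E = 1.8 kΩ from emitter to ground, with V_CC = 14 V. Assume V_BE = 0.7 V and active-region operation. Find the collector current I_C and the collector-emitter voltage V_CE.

Thevenize the base divider: V_Th = V_CC·R_2/(R_1+R_2) = 14×47/197 = 3.34 V, R_Th = R_1‖R_2 = 35.8 kΩ.
Base-emitter loop: V_Th = I_B·R_Th + V_BE + (β+1)I_B·R_E, so I_B = (3.34 − 0.7) / (35.8 + 251×1.8) = 0.00541 mA.
I_C = β·I_B = 250×0.00541 = 1.35 mA, and I_E = (β+1)I_B = 1.36 mA.
V_CE = V_CC − I_C·R_C − I_E·R_E = 14 − 1.35×1.5 − 1.36×1.8 = 9.52 V.
V_CE = 9.52 V > 0.2 V confirms active-region operation.

I_C ≈ 1.4 mA, V_CE ≈ 9.5 V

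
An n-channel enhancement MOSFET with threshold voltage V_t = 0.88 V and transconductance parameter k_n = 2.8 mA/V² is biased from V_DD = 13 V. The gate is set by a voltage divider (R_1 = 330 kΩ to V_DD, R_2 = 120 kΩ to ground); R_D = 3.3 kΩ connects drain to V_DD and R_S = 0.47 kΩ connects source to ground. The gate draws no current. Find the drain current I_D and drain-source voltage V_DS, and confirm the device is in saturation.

V_G = V_DD·R_2/(R_1+R_2) = 13×120/450 = 3.47 V.
Assume saturation: I_D = (k_n/2)(V_GS − V_t)² with V_GS = V_G − I_D·R_S = 3.47 − 0.47·I_D.
Substituting gives 0.309·I_D² − 4.4·I_D + 9.37 = 0, with roots I_D = 2.6 or 11.6 mA.
The root I_D = 11.6 mA gives V_GS = -2 V ≤ V_t, so take I_D = 2.6 mA.
Then V_GS = 2.24 V and V_DS = V_DD − I_D(R_D+R_S) = 13 − 2.6×3.77 = 3.19 V.
Saturation requires V_DS ≥ V_GS − V_t = 1.36 V; 3.19 ≥ 1.36 ✓.

I_D ≈ 2.6 mA, V_DS ≈ 3.2 V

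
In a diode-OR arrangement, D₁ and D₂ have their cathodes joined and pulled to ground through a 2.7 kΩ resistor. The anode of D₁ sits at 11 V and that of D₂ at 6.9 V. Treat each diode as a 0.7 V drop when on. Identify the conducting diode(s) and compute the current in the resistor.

Only D₁ conducts; I_R ≈ 3.8 mA

Assume both conduct. Then node N would need to be at both 11−0.7 = 10.3 V and 6.9−0.7 = 6.2 V, which is impossible.
Assume only D₁ conducts: V_N = 11 − 0.7 = 10.3 V, so I_R = 10.3/2.7 = 3.81 mA.
Check D₂: its anode-to-cathode voltage is 6.9 − 10.3 = -3.4 V < 0.7 V, so it is off. The assumption is consistent.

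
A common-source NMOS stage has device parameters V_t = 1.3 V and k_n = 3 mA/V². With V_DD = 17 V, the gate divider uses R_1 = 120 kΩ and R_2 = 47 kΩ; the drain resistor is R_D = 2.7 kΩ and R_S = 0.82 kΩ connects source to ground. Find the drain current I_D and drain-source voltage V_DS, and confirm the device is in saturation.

I_D ≈ 2.6 mA, V_DS ≈ 7.7 V

V_G = V_DD·R_2/(R_1+R_2) = 17×47/167 = 4.78 V.
Assume saturation: I_D = (k_n/2)(V_GS − V_t)² with V_GS = V_G − I_D·R_S = 4.78 − 0.82·I_D.
Substituting gives 1.01·I_D² − 9.57·I_D + 18.2 = 0, with roots I_D = 2.63 or 6.86 mA.
The root I_D = 6.86 mA gives V_GS = -0.838 V ≤ V_t, so take I_D = 2.63 mA.
Then V_GS = 2.63 V and V_DS = V_DD − I_D(R_D+R_S) = 17 − 2.63×3.52 = 7.73 V.
Saturation requires V_DS ≥ V_GS − V_t = 1.33 V; 7.73 ≥ 1.33 ✓.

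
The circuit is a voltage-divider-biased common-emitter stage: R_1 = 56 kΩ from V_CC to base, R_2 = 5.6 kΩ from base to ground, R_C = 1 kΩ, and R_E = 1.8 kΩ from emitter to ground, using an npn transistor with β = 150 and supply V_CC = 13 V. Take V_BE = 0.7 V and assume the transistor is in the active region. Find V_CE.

Thevenize the base divider: V_Th = V_CC·R_2/(R_1+R_2) = 13×5.6/61.6 = 1.18 V, R_Th = R_1‖R_2 = 5.09 kΩ.
Base-emitter loop: V_Th = I_B·R_Th + V_BE + (β+1)I_B·R_E, so I_B = (1.18 − 0.7) / (5.09 + 151×1.8) = 0.00174 mA.
I_C = β·I_B = 150×0.00174 = 0.261 mA, and I_E = (β+1)I_B = 0.263 mA.
V_CE = V_CC − I_C·R_C − I_E·R_E = 13 − 0.261×1 − 0.263×1.8 = 12.3 V.
V_CE = 12.3 V > 0.2 V confirms active-region operation.

V_CE ≈ 12 V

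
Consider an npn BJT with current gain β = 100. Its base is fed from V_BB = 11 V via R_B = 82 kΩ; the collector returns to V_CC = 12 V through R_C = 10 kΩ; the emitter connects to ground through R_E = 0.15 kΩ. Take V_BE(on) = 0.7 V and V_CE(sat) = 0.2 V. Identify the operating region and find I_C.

saturation; I_C ≈ 1.2 mA

Assume active: I_B = (11 − 0.7)/(82 + 101×0.15) = 0.106 mA, I_C = β·I_B = 10.6 mA.
Then V_CE = 12 − 10.6×10 − 10.7×0.15 = -95.6 V < 0.2 V — the active assumption fails.
Re-solve with V_CE = 0.2 V. KCL at the emitter: V_E/R_E = (V_BB−0.7−V_E)/R_B + (V_CC−0.2−V_E)/R_C, giving V_E = 0.193 V.
I_C = (V_CC − 0.2 − V_E)/R_C = (11.8 − 0.193)/10 = 1.16 mA.
Check: I_B = (10.3 − 0.193)/82 = 0.123 mA, and β·I_B = 12.3 mA > I_C, confirming saturation.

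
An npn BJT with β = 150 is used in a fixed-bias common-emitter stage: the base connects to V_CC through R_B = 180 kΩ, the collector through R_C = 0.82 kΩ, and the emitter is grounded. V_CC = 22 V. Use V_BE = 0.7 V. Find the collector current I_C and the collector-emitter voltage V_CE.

I_C ≈ 18 mA, V_CE ≈ 7.4 V

Base loop: V_CC = I_B·R_B + V_BE, so I_B = (22 − 0.7)/180 kΩ = 0.118 mA.
In the active region I_C = β·I_B = 150 × 0.118 = 17.8 mA.
Collector loop: V_CE = V_CC − I_C·R_C = 22 − 17.8×0.82 = 7.45 V.
Since V_CE = 7.45 V > V_CE(sat) ≈ 0.2 V, the transistor is in the active region as assumed.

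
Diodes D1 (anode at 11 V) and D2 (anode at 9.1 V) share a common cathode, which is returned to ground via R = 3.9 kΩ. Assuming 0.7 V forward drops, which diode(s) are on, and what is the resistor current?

Assume both conduct. Then node N would need to be at both 11−0.7 = 10.3 V and 9.1−0.7 = 8.4 V, which is impossible.
Assume only D1 conducts: V_N = 11 − 0.7 = 10.3 V, so I_R = 10.3/3.9 = 2.64 mA.
Check D2: its anode-to-cathode voltage is 9.1 − 10.3 = -1.2 V < 0.7 V, so it is off. The assumption is consistent.

Only D1 conducts; I_R ≈ 2.6 mA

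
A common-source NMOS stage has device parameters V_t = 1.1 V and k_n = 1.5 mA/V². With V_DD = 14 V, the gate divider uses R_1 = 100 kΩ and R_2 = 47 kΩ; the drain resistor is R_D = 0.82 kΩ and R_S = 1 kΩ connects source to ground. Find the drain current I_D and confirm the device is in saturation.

I_D ≈ 1.8 mA

V_G = V_DD·R_2/(R_1+R_2) = 14×47/147 = 4.48 V.
Assume saturation: I_D = (k_n/2)(V_GS − V_t)² with V_GS = V_G − I_D·R_S = 4.48 − 1·I_D.
Substituting gives 0.75·I_D² − 6.06·I_D + 8.55 = 0, with roots I_D = 1.82 or 6.27 mA.
The root I_D = 6.27 mA gives V_GS = -1.79 V ≤ V_t, so take I_D = 1.82 mA.
Then V_GS = 2.66 V and V_DS = V_DD − I_D(R_D+R_S) = 14 − 1.82×1.82 = 10.7 V.
Saturation requires V_DS ≥ V_GS − V_t = 1.56 V; 10.7 ≥ 1.56 ✓.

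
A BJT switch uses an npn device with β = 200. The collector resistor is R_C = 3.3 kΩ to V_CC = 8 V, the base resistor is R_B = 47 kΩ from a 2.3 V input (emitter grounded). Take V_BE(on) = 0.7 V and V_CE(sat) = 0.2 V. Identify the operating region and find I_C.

saturation; I_C ≈ 2.4 mA

Assume active: I_B = (2.3 − 0.7)/47 = 0.034 mA, giving I_C = β·I_B = 6.81 mA.
But then V_CE = 8 − 6.81×3.3 = -14.5 V < V_CE(sat) = 0.2 V — impossible in the active region.
So the transistor is saturated. With V_CE = 0.2 V, I_C = (V_CC − 0.2)/R_C = 7.8/3.3 = 2.36 mA.
Check: β·I_B = 6.81 mA > I_C = 2.36 mA, confirming saturation.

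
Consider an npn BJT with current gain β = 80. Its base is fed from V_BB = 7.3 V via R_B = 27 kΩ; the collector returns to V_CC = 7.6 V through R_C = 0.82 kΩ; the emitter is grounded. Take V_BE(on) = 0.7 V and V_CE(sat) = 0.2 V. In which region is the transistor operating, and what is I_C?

saturation; I_C ≈ 9 mA

Assume active: I_B = (7.3 − 0.7)/27 = 0.244 mA, giving I_C = β·I_B = 19.6 mA.
But then V_CE = 7.6 − 19.6×0.82 = -8.44 V < V_CE(sat) = 0.2 V — impossible in the active region.
So the transistor is saturated. With V_CE = 0.2 V, I_C = (V_CC − 0.2)/R_C = 7.4/0.82 = 9.02 mA.
Check: β·I_B = 19.6 mA > I_C = 9.02 mA, confirming saturation.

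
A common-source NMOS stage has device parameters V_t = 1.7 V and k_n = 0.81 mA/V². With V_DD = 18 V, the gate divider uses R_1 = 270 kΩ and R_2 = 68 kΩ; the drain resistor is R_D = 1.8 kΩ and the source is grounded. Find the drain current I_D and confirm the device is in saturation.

V_G = V_DD·R_2/(R_1+R_2) = 18×68/338 = 3.62 V. With the source grounded, V_GS = V_G = 3.62 V.
Assume saturation: I_D = (k_n/2)(V_GS − V_t)² = (0.81/2)×(3.62 − 1.7)² = 0.405×1.92² = 1.5 mA.
V_DS = V_DD − I_D·R_D = 18 − 1.5×1.8 = 15.3 V.
Saturation requires V_DS ≥ V_GS − V_t = 1.92 V; 15.3 ≥ 1.92 ✓.

I_D ≈ 1.5 mA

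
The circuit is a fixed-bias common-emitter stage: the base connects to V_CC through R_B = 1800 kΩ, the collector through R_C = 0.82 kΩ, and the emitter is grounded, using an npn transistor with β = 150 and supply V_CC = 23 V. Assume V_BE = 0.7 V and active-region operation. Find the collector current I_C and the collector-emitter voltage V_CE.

Base loop: V_CC = I_B·R_B + V_BE, so I_B = (23 − 0.7)/1800 kΩ = 0.0124 mA.
In the active region I_C = β·I_B = 150 × 0.0124 = 1.86 mA.
Collector loop: V_CE = V_CC − I_C·R_C = 23 − 1.86×0.82 = 21.5 V.
Since V_CE = 21.5 V > V_CE(sat) ≈ 0.2 V, the transistor is in the active region as assumed.

I_C ≈ 1.9 mA, V_CE ≈ 21 V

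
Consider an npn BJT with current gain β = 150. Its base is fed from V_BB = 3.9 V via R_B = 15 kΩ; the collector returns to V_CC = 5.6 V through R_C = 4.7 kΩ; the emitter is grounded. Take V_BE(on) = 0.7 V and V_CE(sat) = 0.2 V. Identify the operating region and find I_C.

saturation; I_C ≈ 1.1 mA

Assume active: I_B = (3.9 − 0.7)/15 = 0.213 mA, giving I_C = β·I_B = 32 mA.
But then V_CE = 5.6 − 32×4.7 = -145 V < V_CE(sat) = 0.2 V — impossible in the active region.
So the transistor is saturated. With V_CE = 0.2 V, I_C = (V_CC − 0.2)/R_C = 5.4/4.7 = 1.15 mA.
Check: β·I_B = 32 mA > I_C = 1.15 mA, confirming saturation.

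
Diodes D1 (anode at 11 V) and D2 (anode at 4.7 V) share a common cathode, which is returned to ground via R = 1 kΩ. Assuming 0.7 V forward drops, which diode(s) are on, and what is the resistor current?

Assume both conduct. Then node N would need to be at both 11−0.7 = 10.3 V and 4.7−0.7 = 4 V, which is impossible.
Assume only D1 conducts: V_N = 11 − 0.7 = 10.3 V, so I_R = 10.3/1 = 10.3 mA.
Check D2: its anode-to-cathode voltage is 4.7 − 10.3 = -5.6 V < 0.7 V, so it is off. The assumption is consistent.

Only D1 conducts; I_R ≈ 10 mA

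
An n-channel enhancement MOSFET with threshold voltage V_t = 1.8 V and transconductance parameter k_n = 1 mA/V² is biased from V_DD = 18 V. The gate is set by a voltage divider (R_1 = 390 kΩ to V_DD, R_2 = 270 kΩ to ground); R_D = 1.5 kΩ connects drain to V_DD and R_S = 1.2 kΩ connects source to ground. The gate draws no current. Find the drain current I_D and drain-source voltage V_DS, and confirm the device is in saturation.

I_D ≈ 2.7 mA, V_DS ≈ 11 V

V_G = V_DD·R_2/(R_1+R_2) = 18×270/660 = 7.36 V.
Assume saturation: I_D = (k_n/2)(V_GS − V_t)² with V_GS = V_G − I_D·R_S = 7.36 − 1.2·I_D.
Substituting gives 0.72·I_D² − 7.68·I_D + 15.5 = 0, with roots I_D = 2.7 or 7.96 mA.
The root I_D = 7.96 mA gives V_GS = -2.19 V ≤ V_t, so take I_D = 2.7 mA.
Then V_GS = 4.12 V and V_DS = V_DD − I_D(R_D+R_S) = 18 − 2.7×2.7 = 10.7 V.
Saturation requires V_DS ≥ V_GS − V_t = 2.32 V; 10.7 ≥ 2.32 ✓.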